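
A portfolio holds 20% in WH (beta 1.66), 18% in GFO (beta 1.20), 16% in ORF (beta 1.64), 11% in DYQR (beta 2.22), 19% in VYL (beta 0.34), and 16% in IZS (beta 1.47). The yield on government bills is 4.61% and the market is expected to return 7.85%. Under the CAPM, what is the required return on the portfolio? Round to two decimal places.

9.00%

β_P = Σ w_i β_i = 0.20×1.66 + 0.18×1.20 + 0.16×1.64 + 0.11×2.22 + 0.19×0.34 + 0.16×1.47 = 1.3544
MRP = 7.85% − 4.61% = 3.24%
E(R_P) = R_f + β_P × MRP = 4.61% + 1.3544 × 3.24% = 9.00%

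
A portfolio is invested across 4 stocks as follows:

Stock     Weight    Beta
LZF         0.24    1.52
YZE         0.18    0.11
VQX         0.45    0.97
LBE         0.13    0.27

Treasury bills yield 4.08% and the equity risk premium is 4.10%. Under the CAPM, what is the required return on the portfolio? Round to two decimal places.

β_P = Σ w_i β_i = 0.24×1.52 + 0.18×0.11 + 0.45×0.97 + 0.13×0.27 = 0.8562
E(R_P) = R_f + β_P × MRP = 4.08% + 0.8562 × 4.10% = 7.59%

7.59%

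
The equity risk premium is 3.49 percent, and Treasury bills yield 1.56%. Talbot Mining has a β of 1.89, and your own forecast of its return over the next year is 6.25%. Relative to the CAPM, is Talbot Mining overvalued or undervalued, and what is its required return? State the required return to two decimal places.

Required return = R_f + β·MRP = 1.56% + 1.89 × 3.49% = 8.16%
Forecast 6.25% < required 8.16% → the stock plots below the SML → overvalued.

Overvalued; required return 8.16%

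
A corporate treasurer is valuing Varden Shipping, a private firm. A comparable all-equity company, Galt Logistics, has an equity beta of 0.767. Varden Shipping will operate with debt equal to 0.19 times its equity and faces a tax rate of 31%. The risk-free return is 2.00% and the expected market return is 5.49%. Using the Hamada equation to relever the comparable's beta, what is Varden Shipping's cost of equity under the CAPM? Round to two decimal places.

β_L = β_U × [1 + (1 − t)(D/E)] = 0.767 × [1 + (1 − 0.31) × 0.19]
    = 0.767 × [1 + 0.69 × 0.19] = 0.767 × 1.1311 = 0.8676
MRP = 5.49% − 2.00% = 3.49%
E(R) = R_f + β_L × MRP = 2.00% + 0.8676 × 3.49% = 5.03%

5.03%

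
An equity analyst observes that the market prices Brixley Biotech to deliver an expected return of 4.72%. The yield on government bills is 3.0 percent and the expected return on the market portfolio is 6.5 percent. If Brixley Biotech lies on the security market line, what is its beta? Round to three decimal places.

0.491

MRP = 6.5% − 3.0% = 3.50%
β = (E(R) − R_f) / MRP = (4.72% − 3.0%) / 3.5% = 1.72% / 3.5% = 0.491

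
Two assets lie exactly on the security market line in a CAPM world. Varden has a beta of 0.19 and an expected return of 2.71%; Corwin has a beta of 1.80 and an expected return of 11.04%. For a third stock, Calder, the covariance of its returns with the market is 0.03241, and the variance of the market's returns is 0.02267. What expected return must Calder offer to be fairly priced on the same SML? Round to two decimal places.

9.12%

MRP = (11.04% − 2.71%) / (1.80 − 0.19) = 5.1739%
R_f = 2.71% − 0.19 × 5.1739% = 1.7270%
β_Calder = Cov / Var(R_m) = 0.03241 / 0.02267 = 1.4296
E(R_Calder) = R_f + β × MRP = 1.7270% + 1.4296 × 5.1739% = 9.12%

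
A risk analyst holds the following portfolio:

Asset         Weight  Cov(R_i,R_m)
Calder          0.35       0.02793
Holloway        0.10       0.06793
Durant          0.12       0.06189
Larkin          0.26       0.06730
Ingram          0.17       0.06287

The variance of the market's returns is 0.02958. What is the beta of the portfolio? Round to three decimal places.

1.764

β_Calder = 0.02793 / 0.02958 = 0.9442
β_Holloway = 0.06793 / 0.02958 = 2.2965
β_Durant = 0.06189 / 0.02958 = 2.0923
β_Larkin = 0.06730 / 0.02958 = 2.2752
β_Ingram = 0.06287 / 0.02958 = 2.1254
β_P = Σ w_i β_i = 0.35×0.9442 + 0.10×2.2965 + 0.12×2.0923 + 0.26×2.2752 + 0.17×2.1254 = 1.7641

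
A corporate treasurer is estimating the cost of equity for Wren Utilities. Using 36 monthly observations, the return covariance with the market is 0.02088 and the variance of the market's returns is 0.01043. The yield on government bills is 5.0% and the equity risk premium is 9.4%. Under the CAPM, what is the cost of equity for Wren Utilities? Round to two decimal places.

β = Cov(R_i, R_m) / Var(R_m) = 0.02088 / 0.01043 = 2.0019
E(R) = R_f + β × MRP = 5.0% + 2.0019 × 9.4% = 23.82%

23.82%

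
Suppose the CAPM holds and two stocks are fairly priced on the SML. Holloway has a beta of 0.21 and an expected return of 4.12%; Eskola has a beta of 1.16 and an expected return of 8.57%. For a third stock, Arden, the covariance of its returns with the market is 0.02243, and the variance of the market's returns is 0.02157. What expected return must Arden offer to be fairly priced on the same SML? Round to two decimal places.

MRP = (8.57% − 4.12%) / (1.16 − 0.21) = 4.6842%
R_f = 4.12% − 0.21 × 4.6842% = 3.1363%
β_Arden = Cov / Var(R_m) = 0.02243 / 0.02157 = 1.0399
E(R_Arden) = R_f + β × MRP = 3.1363% + 1.0399 × 4.6842% = 8.01%

8.01%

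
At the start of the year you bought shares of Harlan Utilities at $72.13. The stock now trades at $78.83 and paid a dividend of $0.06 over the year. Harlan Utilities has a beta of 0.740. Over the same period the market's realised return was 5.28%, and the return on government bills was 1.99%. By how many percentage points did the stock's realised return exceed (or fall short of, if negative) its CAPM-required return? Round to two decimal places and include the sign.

Realised HPR = (P1 + D1 − P0) / P0 = (78.83 + 0.06 − 72.13) / 72.13 = 6.76 / 72.13 = 9.3720%
MRP = 5.28% − 1.99% = 3.29%
CAPM required = R_f + β·MRP = 1.99% + 0.740 × 3.29% = 4.42460%
α = realised − required = 9.3720% − 4.42460% = +4.95%

+4.95%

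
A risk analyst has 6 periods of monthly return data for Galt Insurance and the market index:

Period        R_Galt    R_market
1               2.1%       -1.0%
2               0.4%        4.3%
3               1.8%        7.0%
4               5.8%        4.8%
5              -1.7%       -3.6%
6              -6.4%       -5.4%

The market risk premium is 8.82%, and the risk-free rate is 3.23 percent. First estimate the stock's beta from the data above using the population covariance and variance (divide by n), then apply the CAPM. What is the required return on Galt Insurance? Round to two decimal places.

Mean R_i = (2.1 + 0.4 + 1.8 + 5.8 − 1.7 − 6.4) / 6 = 0.3333%
Mean R_m = (-1.0 + 4.3 + 7.0 + 4.8 − 3.6 − 5.4) / 6 = 1.0167%
Σ(R_i − R̄_i)(R_m − R̄_m) = 78.7067  ⇒  Cov = 78.7067 / 6 = 13.1178
Σ(R_m − R̄_m)² = 127.4483  ⇒  Var(R_m) = 127.4483 / 6 = 21.2414
β = Cov / Var(R_m) = 13.1178 / 21.2414 = 0.6176
E(R) = R_f + β × MRP = 3.23% + 0.6176 × 8.82% = 8.68%

8.68%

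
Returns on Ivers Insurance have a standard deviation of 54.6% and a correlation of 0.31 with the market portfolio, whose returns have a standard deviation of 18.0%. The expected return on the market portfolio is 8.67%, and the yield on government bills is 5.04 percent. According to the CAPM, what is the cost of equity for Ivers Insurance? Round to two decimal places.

8.45%

β = ρ × σ_i / σ_m = 0.31 × 54.6% / 18.0% = 0.9403
MRP = 8.67% − 5.04% = 3.63%
E(R) = 5.04% + 0.9403 × 3.63% = 8.45%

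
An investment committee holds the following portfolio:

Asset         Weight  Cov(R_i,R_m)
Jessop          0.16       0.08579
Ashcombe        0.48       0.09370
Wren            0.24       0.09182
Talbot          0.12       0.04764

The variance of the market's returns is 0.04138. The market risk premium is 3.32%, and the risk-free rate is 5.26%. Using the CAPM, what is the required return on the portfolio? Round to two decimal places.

12.20%

β_Jessop = 0.08579 / 0.04138 = 2.0732
β_Ashcombe = 0.09370 / 0.04138 = 2.2644
β_Wren = 0.09182 / 0.04138 = 2.2189
β_Talbot = 0.04764 / 0.04138 = 1.1513
β_P = Σ w_i β_i = 0.16×2.0732 + 0.48×2.2644 + 0.24×2.2189 + 0.12×1.1513 = 2.0893
E(R_P) = R_f + β_P × MRP = 5.26% + 2.0893 × 3.32% = 12.20%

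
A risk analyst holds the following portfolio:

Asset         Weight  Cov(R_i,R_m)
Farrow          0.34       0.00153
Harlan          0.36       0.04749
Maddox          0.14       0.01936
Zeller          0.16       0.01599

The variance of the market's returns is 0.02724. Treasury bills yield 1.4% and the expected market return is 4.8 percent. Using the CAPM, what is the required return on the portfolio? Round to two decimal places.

4.26%

β_Farrow = 0.00153 / 0.02724 = 0.0562
β_Harlan = 0.04749 / 0.02724 = 1.7434
β_Maddox = 0.01936 / 0.02724 = 0.7107
β_Zeller = 0.01599 / 0.02724 = 0.5870
β_P = Σ w_i β_i = 0.34×0.0562 + 0.36×1.7434 + 0.14×0.7107 + 0.16×0.5870 = 0.8402
MRP = 4.8% − 1.4% = 3.40%
E(R_P) = R_f + β_P × MRP = 1.4% + 0.8402 × 3.4% = 4.26%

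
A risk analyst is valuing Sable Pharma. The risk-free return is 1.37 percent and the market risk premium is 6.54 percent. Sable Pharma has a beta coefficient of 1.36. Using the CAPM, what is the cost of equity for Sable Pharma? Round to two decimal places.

10.26%

E(R) = R_f + β × MRP = 1.37% + 1.36 × 6.54% = 10.26%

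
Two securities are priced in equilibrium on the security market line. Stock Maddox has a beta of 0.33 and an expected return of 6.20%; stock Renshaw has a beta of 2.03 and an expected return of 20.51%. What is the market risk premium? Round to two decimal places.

Both satisfy E(R) = R_f + β·MRP, so the slope of the SML is
MRP = (20.51% − 6.20%) / (2.03 − 0.33) = 14.31% / 1.70 = 8.4176%

8.42%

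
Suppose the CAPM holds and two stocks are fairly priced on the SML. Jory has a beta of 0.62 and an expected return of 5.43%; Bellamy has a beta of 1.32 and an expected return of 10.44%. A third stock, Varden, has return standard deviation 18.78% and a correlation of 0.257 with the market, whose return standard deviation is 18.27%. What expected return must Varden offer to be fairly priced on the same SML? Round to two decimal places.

2.88%

MRP = (10.44% − 5.43%) / (1.32 − 0.62) = 7.1571%
R_f = 5.43% − 0.62 × 7.1571% = 0.9926%
β_Varden = ρ·σ_i/σ_m = 0.257 × 18.78 / 18.27 = 0.2642
E(R_Varden) = R_f + β × MRP = 0.9926% + 0.2642 × 7.1571% = 2.88%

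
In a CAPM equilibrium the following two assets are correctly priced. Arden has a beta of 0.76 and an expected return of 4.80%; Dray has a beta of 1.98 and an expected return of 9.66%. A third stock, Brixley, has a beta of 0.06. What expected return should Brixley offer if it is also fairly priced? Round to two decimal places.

2.01%

MRP (SML slope) = (9.66% − 4.80%) / (1.98 − 0.76) = 4.86% / 1.22 = 3.9836%
R_f (intercept) = 4.80% − 0.76 × 3.9836% = 1.7725%
E(R_Brixley) = R_f + β × MRP = 1.7725% + 0.06 × 3.9836% = 2.01%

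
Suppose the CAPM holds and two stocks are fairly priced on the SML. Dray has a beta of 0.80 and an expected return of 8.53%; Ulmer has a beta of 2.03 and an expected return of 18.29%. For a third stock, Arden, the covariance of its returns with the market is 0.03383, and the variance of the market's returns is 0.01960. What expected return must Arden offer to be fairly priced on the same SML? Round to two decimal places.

15.88%

MRP = (18.29% − 8.53%) / (2.03 − 0.80) = 7.9350%
R_f = 8.53% − 0.80 × 7.9350% = 2.1820%
β_Arden = Cov / Var(R_m) = 0.03383 / 0.01960 = 1.7260
E(R_Arden) = R_f + β × MRP = 2.1820% + 1.7260 × 7.9350% = 15.88%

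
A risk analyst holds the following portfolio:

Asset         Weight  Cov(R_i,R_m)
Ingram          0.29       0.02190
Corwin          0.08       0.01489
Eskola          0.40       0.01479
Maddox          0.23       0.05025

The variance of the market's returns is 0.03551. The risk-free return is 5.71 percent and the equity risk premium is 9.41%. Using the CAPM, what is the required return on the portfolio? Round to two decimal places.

β_Ingram = 0.02190 / 0.03551 = 0.6167
β_Corwin = 0.01489 / 0.03551 = 0.4193
β_Eskola = 0.01479 / 0.03551 = 0.4165
β_Maddox = 0.05025 / 0.03551 = 1.4151
β_P = Σ w_i β_i = 0.29×0.6167 + 0.08×0.4193 + 0.40×0.4165 + 0.23×1.4151 = 0.7045
E(R_P) = R_f + β_P × MRP = 5.71% + 0.7045 × 9.41% = 12.34%

12.34%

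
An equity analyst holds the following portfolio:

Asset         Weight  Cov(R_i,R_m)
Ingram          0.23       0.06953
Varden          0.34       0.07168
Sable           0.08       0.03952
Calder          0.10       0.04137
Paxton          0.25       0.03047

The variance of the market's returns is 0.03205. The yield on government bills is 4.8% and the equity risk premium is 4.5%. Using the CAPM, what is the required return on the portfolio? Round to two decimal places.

β_Ingram = 0.06953 / 0.03205 = 2.1694
β_Varden = 0.07168 / 0.03205 = 2.2365
β_Sable = 0.03952 / 0.03205 = 1.2331
β_Calder = 0.04137 / 0.03205 = 1.2908
β_Paxton = 0.03047 / 0.03205 = 0.9507
β_P = Σ w_i β_i = 0.23×2.1694 + 0.34×2.2365 + 0.08×1.2331 + 0.10×1.2908 + 0.25×0.9507 = 1.7248
E(R_P) = R_f + β_P × MRP = 4.8% + 1.7248 × 4.5% = 12.56%

12.56%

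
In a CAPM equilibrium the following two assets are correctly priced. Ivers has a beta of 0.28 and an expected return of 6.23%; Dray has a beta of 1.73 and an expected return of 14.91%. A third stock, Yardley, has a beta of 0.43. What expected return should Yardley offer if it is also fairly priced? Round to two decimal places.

MRP (SML slope) = (14.91% − 6.23%) / (1.73 − 0.28) = 8.68% / 1.45 = 5.9862%
R_f (intercept) = 6.23% − 0.28 × 5.9862% = 4.5539%
E(R_Yardley) = R_f + β × MRP = 4.5539% + 0.43 × 5.9862% = 7.13%

7.13%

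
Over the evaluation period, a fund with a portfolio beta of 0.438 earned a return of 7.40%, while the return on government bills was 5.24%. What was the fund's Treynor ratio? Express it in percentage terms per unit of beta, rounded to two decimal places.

Treynor = (R_P − R_f) / β_P = (7.40% − 5.24%) / 0.4380 = 2.16% / 0.4380 = 4.93%

4.93%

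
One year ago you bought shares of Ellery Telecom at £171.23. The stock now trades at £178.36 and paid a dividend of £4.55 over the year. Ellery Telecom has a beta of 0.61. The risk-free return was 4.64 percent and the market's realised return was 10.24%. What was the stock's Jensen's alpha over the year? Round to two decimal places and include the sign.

-1.23%

Realised HPR = (P1 + D1 − P0) / P0 = (178.36 + 4.55 − 171.23) / 171.23 = 11.68 / 171.23 = 6.8212%
MRP = 10.24% − 4.64% = 5.60%
CAPM required = R_f + β·MRP = 4.64% + 0.61 × 5.60% = 8.0560%
α = realised − required = 6.8212% − 8.0560% = -1.23%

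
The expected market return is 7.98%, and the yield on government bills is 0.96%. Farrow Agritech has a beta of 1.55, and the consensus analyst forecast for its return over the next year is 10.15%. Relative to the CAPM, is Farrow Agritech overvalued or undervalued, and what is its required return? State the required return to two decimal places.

Overvalued; required return 11.84%

MRP = 7.98% − 0.96% = 7.02%
Required return = R_f + β·MRP = 0.96% + 1.55 × 7.02% = 11.84%
Forecast 10.15% < required 11.84% → the stock plots below the SML → overvalued.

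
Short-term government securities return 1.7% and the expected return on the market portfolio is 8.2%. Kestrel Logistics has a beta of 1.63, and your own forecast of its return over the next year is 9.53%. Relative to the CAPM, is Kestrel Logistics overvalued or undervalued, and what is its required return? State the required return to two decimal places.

MRP = 8.2% − 1.7% = 6.50%
Required return = R_f + β·MRP = 1.7% + 1.63 × 6.5% = 12.30%
Forecast 9.53% < required 12.30% → the stock plots below the SML → overvalued.

Overvalued; required return 12.30%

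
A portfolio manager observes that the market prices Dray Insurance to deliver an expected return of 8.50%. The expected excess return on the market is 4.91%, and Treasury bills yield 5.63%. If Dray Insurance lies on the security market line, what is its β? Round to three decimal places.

0.585

β = (E(R) − R_f) / MRP = (8.50% − 5.63%) / 4.91% = 2.87% / 4.91% = 0.585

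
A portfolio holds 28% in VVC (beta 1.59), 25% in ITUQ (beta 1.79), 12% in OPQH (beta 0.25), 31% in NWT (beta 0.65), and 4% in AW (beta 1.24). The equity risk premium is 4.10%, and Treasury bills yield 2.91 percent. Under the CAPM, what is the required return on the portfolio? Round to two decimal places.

β_P = Σ w_i β_i = 0.28×1.59 + 0.25×1.79 + 0.12×0.25 + 0.31×0.65 + 0.04×1.24 = 1.1738
E(R_P) = R_f + β_P × MRP = 2.91% + 1.1738 × 4.10% = 7.72%

7.72%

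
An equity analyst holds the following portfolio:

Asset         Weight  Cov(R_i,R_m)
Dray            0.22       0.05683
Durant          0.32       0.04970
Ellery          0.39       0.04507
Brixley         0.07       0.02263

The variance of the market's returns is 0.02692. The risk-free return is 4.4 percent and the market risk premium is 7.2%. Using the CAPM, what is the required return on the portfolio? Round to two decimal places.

17.12%

β_Dray = 0.05683 / 0.02692 = 2.1111
β_Durant = 0.04970 / 0.02692 = 1.8462
β_Ellery = 0.04507 / 0.02692 = 1.6742
β_Brixley = 0.02263 / 0.02692 = 0.8406
β_P = Σ w_i β_i = 0.22×2.1111 + 0.32×1.8462 + 0.39×1.6742 + 0.07×0.8406 = 1.7670
E(R_P) = R_f + β_P × MRP = 4.4% + 1.7670 × 7.2% = 17.12%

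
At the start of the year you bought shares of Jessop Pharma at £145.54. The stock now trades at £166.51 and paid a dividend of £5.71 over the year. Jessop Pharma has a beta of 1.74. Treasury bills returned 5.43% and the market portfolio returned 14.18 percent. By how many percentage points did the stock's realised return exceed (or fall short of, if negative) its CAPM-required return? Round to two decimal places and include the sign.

Realised HPR = (P1 + D1 − P0) / P0 = (166.51 + 5.71 − 145.54) / 145.54 = 26.68 / 145.54 = 18.3317%
MRP = 14.18% − 5.43% = 8.75%
CAPM required = R_f + β·MRP = 5.43% + 1.74 × 8.75% = 20.6550%
α = realised − required = 18.3317% − 20.6550% = -2.32%

-2.32%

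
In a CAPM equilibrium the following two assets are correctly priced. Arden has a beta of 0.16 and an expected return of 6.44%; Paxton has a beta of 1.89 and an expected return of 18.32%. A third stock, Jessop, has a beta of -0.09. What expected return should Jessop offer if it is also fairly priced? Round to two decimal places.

MRP (SML slope) = (18.32% − 6.44%) / (1.89 − 0.16) = 11.88% / 1.73 = 6.8671%
R_f (intercept) = 6.44% − 0.16 × 6.8671% = 5.3413%
E(R_Jessop) = R_f + β × MRP = 5.3413% + -0.09 × 6.8671% = 4.72%

4.72%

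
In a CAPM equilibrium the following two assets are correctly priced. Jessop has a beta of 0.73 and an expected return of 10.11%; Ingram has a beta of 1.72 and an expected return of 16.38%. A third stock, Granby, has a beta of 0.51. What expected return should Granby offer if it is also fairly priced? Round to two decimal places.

MRP (SML slope) = (16.38% − 10.11%) / (1.72 − 0.73) = 6.27% / 0.99 = 6.3333%
R_f (intercept) = 10.11% − 0.73 × 6.3333% = 5.4867%
E(R_Granby) = R_f + β × MRP = 5.4867% + 0.51 × 6.3333% = 8.72%

8.72%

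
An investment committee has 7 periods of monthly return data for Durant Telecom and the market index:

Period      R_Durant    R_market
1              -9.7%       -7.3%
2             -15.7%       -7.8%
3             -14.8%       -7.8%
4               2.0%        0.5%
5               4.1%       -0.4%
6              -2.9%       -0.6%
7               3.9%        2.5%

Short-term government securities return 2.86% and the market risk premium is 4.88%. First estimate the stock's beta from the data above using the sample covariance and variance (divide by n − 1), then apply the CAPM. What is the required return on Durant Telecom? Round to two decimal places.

Mean R_i = (-9.7 − 15.7 − 14.8 + 2.0 + 4.1 − 2.9 + 3.9) / 7 = -4.7286%
Mean R_m = (-7.3 − 7.8 − 7.8 + 0.5 − 0.4 − 0.6 + 2.5) / 7 = -2.9857%
Σ(R_i − R̄_i)(R_m − R̄_m) = 220.7329  ⇒  Cov = 220.7329 / 6 = 36.7888
Σ(R_m − R̄_m)² = 119.5886  ⇒  Var(R_m) = 119.5886 / 6 = 19.9314
β = Cov / Var(R_m) = 36.7888 / 19.9314 = 1.8458
E(R) = R_f + β × MRP = 2.86% + 1.8458 × 4.88% = 11.87%

11.87%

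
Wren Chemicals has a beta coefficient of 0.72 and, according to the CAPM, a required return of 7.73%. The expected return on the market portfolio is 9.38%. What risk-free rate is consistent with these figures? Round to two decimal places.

3.49%

E(R) = R_f + β(E(R_m) − R_f) = R_f(1 − β) + β·E(R_m)
7.73% = R_f × (1 − 0.72) + 0.72 × 9.38%
7.73% = R_f × 0.28 + 6.7536%
R_f = (7.73% − 6.7536%) / 0.28 = 3.49%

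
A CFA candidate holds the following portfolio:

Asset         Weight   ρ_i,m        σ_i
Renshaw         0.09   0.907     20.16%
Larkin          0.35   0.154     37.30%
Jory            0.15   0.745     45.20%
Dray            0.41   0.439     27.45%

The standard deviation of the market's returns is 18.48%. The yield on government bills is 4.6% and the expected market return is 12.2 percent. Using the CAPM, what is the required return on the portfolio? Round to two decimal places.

10.21%

β_Renshaw = 0.907 × 20.16% / 18.48% = 0.9895
β_Larkin = 0.154 × 37.30% / 18.48% = 0.3108
β_Jory = 0.745 × 45.20% / 18.48% = 1.8222
β_Dray = 0.439 × 27.45% / 18.48% = 0.6521
β_P = Σ w_i β_i = 0.09×0.9895 + 0.35×0.3108 + 0.15×1.8222 + 0.41×0.6521 = 0.7385
MRP = 12.2% − 4.6% = 7.60%
E(R_P) = R_f + β_P × MRP = 4.6% + 0.7385 × 7.6% = 10.21%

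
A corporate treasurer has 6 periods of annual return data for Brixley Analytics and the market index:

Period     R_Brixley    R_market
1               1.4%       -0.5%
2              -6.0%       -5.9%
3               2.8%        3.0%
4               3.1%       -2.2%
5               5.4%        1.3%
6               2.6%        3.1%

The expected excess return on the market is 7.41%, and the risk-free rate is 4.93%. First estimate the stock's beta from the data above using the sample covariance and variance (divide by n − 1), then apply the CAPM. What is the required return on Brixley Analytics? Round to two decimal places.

11.51%

Mean R_i = (1.4 − 6.0 + 2.8 + 3.1 + 5.4 + 2.6) / 6 = 1.5500%
Mean R_m = (-0.5 − 5.9 + 3.0 − 2.2 + 1.3 + 3.1) / 6 = -0.2000%
Σ(R_i − R̄_i)(R_m − R̄_m) = 53.2200  ⇒  Cov = 53.2200 / 5 = 10.6440
Σ(R_m − R̄_m)² = 59.9600  ⇒  Var(R_m) = 59.9600 / 5 = 11.9920
β = Cov / Var(R_m) = 10.6440 / 11.9920 = 0.8876
E(R) = R_f + β × MRP = 4.93% + 0.8876 × 7.41% = 11.51%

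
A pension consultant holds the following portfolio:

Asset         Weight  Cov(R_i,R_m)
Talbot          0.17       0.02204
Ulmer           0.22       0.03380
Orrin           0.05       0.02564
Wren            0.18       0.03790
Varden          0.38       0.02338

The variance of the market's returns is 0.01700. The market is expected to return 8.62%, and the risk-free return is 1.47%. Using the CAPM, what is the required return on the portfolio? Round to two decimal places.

13.32%

β_Talbot = 0.02204 / 0.01700 = 1.2965
β_Ulmer = 0.03380 / 0.01700 = 1.9882
β_Orrin = 0.02564 / 0.01700 = 1.5082
β_Wren = 0.03790 / 0.01700 = 2.2294
β_Varden = 0.02338 / 0.01700 = 1.3753
β_P = Σ w_i β_i = 0.17×1.2965 + 0.22×1.9882 + 0.05×1.5082 + 0.18×2.2294 + 0.38×1.3753 = 1.6571
MRP = 8.62% − 1.47% = 7.15%
E(R_P) = R_f + β_P × MRP = 1.47% + 1.6571 × 7.15% = 13.32%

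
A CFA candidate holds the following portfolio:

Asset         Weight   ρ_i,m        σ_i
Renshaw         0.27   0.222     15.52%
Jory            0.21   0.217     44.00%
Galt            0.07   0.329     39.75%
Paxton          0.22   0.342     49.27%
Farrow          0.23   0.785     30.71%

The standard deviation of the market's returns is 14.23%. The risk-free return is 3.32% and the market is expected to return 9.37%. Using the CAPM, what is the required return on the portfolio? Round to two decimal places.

β_Renshaw = 0.222 × 15.52% / 14.23% = 0.2421
β_Jory = 0.217 × 44.00% / 14.23% = 0.6710
β_Galt = 0.329 × 39.75% / 14.23% = 0.9190
β_Paxton = 0.342 × 49.27% / 14.23% = 1.1841
β_Farrow = 0.785 × 30.71% / 14.23% = 1.6941
β_P = Σ w_i β_i = 0.27×0.2421 + 0.21×0.6710 + 0.07×0.9190 + 0.22×1.1841 + 0.23×1.6941 = 0.9208
MRP = 9.37% − 3.32% = 6.05%
E(R_P) = R_f + β_P × MRP = 3.32% + 0.9208 × 6.05% = 8.89%

8.89%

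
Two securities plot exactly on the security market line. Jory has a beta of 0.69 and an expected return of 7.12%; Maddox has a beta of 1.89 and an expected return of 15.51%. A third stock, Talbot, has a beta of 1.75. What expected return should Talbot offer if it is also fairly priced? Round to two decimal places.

14.53%

MRP (SML slope) = (15.51% − 7.12%) / (1.89 − 0.69) = 8.39% / 1.20 = 6.9917%
R_f (intercept) = 7.12% − 0.69 × 6.9917% = 2.2957%
E(R_Talbot) = R_f + β × MRP = 2.2957% + 1.75 × 6.9917% = 14.53%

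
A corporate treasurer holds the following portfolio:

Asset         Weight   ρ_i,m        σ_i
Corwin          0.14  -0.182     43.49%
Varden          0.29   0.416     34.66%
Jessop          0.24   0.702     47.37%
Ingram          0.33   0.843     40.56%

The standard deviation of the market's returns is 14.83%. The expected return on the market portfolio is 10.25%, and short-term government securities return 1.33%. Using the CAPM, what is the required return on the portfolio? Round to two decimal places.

14.77%

β_Corwin = -0.182 × 43.49% / 14.83% = -0.5337
β_Varden = 0.416 × 34.66% / 14.83% = 0.9723
β_Jessop = 0.702 × 47.37% / 14.83% = 2.2423
β_Ingram = 0.843 × 40.56% / 14.83% = 2.3056
β_P = Σ w_i β_i = 0.14×-0.5337 + 0.29×0.9723 + 0.24×2.2423 + 0.33×2.3056 = 1.5062
MRP = 10.25% − 1.33% = 8.92%
E(R_P) = R_f + β_P × MRP = 1.33% + 1.5062 × 8.92% = 14.77%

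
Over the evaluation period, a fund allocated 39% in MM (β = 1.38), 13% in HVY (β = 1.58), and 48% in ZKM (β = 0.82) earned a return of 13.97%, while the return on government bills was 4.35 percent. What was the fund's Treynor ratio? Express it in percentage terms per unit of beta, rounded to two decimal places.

β_P = 0.39×1.38 + 0.13×1.58 + 0.48×0.82 = 1.1372
Treynor = (R_P − R_f) / β_P = (13.97% − 4.35%) / 1.1372 = 9.62% / 1.1372 = 8.46%

8.46%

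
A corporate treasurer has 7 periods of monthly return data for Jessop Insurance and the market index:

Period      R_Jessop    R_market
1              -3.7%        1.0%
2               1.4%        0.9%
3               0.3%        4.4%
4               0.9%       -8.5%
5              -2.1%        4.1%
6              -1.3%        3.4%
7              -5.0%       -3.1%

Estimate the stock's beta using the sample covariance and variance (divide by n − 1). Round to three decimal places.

-0.025

Mean R_i = (-3.7 + 1.4 + 0.3 + 0.9 − 2.1 − 1.3 − 5.0) / 7 = -1.3571%
Mean R_m = (1.0 + 0.9 + 4.4 − 8.5 + 4.1 + 3.4 − 3.1) / 7 = 0.3143%
Σ(R_i − R̄_i)(R_m − R̄_m) = -3.3143  ⇒  Cov = -3.3143 / 6 = -0.5524
Σ(R_m − R̄_m)² = 130.7086  ⇒  Var(R_m) = 130.7086 / 6 = 21.7848
β = Cov / Var(R_m) = -0.5524 / 21.7848 = -0.0254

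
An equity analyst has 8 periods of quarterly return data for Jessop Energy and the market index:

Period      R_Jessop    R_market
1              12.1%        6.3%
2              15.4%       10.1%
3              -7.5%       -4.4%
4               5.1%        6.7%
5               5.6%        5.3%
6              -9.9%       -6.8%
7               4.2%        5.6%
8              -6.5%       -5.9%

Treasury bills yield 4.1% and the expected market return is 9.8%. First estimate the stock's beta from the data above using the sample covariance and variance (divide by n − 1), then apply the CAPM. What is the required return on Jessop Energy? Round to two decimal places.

11.78%

Mean R_i = (12.1 + 15.4 − 7.5 + 5.1 + 5.6 − 9.9 + 4.2 − 6.5) / 8 = 2.3125%
Mean R_m = (6.3 + 10.1 − 4.4 + 6.7 + 5.3 − 6.8 + 5.6 − 5.9) / 8 = 2.1125%
Σ(R_i − R̄_i)(R_m − R̄_m) = 418.7288  ⇒  Cov = 418.7288 / 7 = 59.8184
Σ(R_m − R̄_m)² = 310.7488  ⇒  Var(R_m) = 310.7488 / 7 = 44.3927
β = Cov / Var(R_m) = 59.8184 / 44.3927 = 1.3475
MRP = 9.8% − 4.1% = 5.70%
E(R) = R_f + β × MRP = 4.1% + 1.3475 × 5.7% = 11.78%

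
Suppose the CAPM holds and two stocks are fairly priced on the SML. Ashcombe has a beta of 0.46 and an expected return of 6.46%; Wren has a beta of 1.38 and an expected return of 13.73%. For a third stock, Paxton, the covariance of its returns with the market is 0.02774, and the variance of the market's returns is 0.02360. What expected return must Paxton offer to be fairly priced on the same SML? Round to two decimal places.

MRP = (13.73% − 6.46%) / (1.38 − 0.46) = 7.9022%
R_f = 6.46% − 0.46 × 7.9022% = 2.8250%
β_Paxton = Cov / Var(R_m) = 0.02774 / 0.02360 = 1.1754
E(R_Paxton) = R_f + β × MRP = 2.8250% + 1.1754 × 7.9022% = 12.11%

12.11%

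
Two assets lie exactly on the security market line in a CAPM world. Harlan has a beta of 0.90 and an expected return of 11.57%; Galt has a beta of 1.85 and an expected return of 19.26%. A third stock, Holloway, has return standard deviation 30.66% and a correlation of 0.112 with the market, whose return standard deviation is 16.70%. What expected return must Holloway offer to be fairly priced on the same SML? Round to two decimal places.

5.95%

MRP = (19.26% − 11.57%) / (1.85 − 0.90) = 8.0947%
R_f = 11.57% − 0.90 × 8.0947% = 4.2848%
β_Holloway = ρ·σ_i/σ_m = 0.112 × 30.66 / 16.70 = 0.2056
E(R_Holloway) = R_f + β × MRP = 4.2848% + 0.2056 × 8.0947% = 5.95%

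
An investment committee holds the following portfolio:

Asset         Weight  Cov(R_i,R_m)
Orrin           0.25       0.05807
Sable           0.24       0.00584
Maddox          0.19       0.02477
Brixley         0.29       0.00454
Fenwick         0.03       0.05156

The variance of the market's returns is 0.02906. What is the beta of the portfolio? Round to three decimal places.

0.808

β_Orrin = 0.05807 / 0.02906 = 1.9983
β_Sable = 0.00584 / 0.02906 = 0.2010
β_Maddox = 0.02477 / 0.02906 = 0.8524
β_Brixley = 0.00454 / 0.02906 = 0.1562
β_Fenwick = 0.05156 / 0.02906 = 1.7743
β_P = Σ w_i β_i = 0.25×1.9983 + 0.24×0.2010 + 0.19×0.8524 + 0.29×0.1562 + 0.03×1.7743 = 0.8083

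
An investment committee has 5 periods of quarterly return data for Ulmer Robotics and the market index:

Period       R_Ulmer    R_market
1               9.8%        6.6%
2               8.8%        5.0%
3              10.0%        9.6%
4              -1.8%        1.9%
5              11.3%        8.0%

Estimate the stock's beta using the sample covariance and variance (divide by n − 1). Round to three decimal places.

Mean R_i = (9.8 + 8.8 + 10.0 − 1.8 + 11.3) / 5 = 7.6200%
Mean R_m = (6.6 + 5.0 + 9.6 + 1.9 + 8.0) / 5 = 6.2200%
Σ(R_i − R̄_i)(R_m − R̄_m) = 54.6780  ⇒  Cov = 54.6780 / 4 = 13.6695
Σ(R_m − R̄_m)² = 34.8880  ⇒  Var(R_m) = 34.8880 / 4 = 8.7220
β = Cov / Var(R_m) = 13.6695 / 8.7220 = 1.5672

1.567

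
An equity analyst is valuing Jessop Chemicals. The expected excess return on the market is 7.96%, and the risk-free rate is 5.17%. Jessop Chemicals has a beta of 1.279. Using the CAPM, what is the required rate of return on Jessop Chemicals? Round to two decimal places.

15.35%

E(R) = R_f + β × MRP = 5.17% + 1.279 × 7.96% = 15.35%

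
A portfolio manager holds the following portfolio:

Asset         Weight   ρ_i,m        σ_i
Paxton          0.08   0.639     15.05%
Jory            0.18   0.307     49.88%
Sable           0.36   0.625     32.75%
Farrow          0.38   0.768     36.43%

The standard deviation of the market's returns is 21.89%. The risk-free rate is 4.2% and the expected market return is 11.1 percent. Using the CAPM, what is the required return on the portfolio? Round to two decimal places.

β_Paxton = 0.639 × 15.05% / 21.89% = 0.4393
β_Jory = 0.307 × 49.88% / 21.89% = 0.6996
β_Sable = 0.625 × 32.75% / 21.89% = 0.9351
β_Farrow = 0.768 × 36.43% / 21.89% = 1.2781
β_P = Σ w_i β_i = 0.08×0.4393 + 0.18×0.6996 + 0.36×0.9351 + 0.38×1.2781 = 0.9834
MRP = 11.1% − 4.2% = 6.90%
E(R_P) = R_f + β_P × MRP = 4.2% + 0.9834 × 6.9% = 10.99%

10.99%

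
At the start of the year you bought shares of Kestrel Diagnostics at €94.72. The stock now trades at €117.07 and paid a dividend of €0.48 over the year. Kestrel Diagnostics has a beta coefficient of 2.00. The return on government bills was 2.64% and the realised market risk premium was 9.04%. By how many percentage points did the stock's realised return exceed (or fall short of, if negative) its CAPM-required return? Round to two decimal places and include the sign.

+3.38%

Realised HPR = (P1 + D1 − P0) / P0 = (117.07 + 0.48 − 94.72) / 94.72 = 22.83 / 94.72 = 24.1026%
CAPM required = R_f + β·MRP = 2.64% + 2.00 × 9.04% = 20.7200%
α = realised − required = 24.1026% − 20.7200% = +3.38%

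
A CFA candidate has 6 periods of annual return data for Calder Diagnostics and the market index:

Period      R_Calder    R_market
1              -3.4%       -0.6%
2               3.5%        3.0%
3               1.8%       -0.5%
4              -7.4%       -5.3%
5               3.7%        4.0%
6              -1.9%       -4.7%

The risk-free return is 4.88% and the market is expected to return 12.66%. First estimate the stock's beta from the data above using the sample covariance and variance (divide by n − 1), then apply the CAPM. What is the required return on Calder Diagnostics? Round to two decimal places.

12.56%

Mean R_i = (-3.4 + 3.5 + 1.8 − 7.4 + 3.7 − 1.9) / 6 = -0.6167%
Mean R_m = (-0.6 + 3.0 − 0.5 − 5.3 + 4.0 − 4.7) / 6 = -0.6833%
Σ(R_i − R̄_i)(R_m − R̄_m) = 72.0617  ⇒  Cov = 72.0617 / 5 = 14.4123
Σ(R_m − R̄_m)² = 72.9883  ⇒  Var(R_m) = 72.9883 / 5 = 14.5977
β = Cov / Var(R_m) = 14.4123 / 14.5977 = 0.9873
MRP = 12.66% − 4.88% = 7.78%
E(R) = R_f + β × MRP = 4.88% + 0.9873 × 7.78% = 12.56%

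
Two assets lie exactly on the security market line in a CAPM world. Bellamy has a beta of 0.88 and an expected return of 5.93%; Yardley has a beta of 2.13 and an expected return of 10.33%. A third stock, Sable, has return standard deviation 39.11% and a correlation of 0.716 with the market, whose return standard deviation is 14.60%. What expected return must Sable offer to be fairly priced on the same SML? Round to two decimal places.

MRP = (10.33% − 5.93%) / (2.13 − 0.88) = 3.5200%
R_f = 5.93% − 0.88 × 3.5200% = 2.8324%
β_Sable = ρ·σ_i/σ_m = 0.716 × 39.11 / 14.60 = 1.9180
E(R_Sable) = R_f + β × MRP = 2.8324% + 1.9180 × 3.5200% = 9.58%

9.58%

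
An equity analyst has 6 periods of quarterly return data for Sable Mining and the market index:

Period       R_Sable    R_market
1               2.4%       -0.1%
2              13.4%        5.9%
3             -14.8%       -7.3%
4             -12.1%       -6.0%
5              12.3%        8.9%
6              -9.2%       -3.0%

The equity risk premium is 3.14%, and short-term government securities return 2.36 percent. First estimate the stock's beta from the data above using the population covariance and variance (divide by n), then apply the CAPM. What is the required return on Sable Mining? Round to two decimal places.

8.20%

Mean R_i = (2.4 + 13.4 − 14.8 − 12.1 + 12.3 − 9.2) / 6 = -1.3333%
Mean R_m = (-0.1 + 5.9 − 7.3 − 6.0 + 8.9 − 3.0) / 6 = -0.2667%
Σ(R_i − R̄_i)(R_m − R̄_m) = 394.3967  ⇒  Cov = 394.3967 / 6 = 65.7328
Σ(R_m − R̄_m)² = 211.8933  ⇒  Var(R_m) = 211.8933 / 6 = 35.3156
β = Cov / Var(R_m) = 65.7328 / 35.3156 = 1.8613
E(R) = R_f + β × MRP = 2.36% + 1.8613 × 3.14% = 8.20%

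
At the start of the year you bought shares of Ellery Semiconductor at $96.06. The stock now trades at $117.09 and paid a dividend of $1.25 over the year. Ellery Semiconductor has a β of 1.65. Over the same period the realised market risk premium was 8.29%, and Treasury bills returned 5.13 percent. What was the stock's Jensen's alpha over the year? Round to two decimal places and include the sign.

+4.39%

Realised HPR = (P1 + D1 − P0) / P0 = (117.09 + 1.25 − 96.06) / 96.06 = 22.28 / 96.06 = 23.1938%
CAPM required = R_f + β·MRP = 5.13% + 1.65 × 8.29% = 18.8085%
α = realised − required = 23.1938% − 18.8085% = +4.39%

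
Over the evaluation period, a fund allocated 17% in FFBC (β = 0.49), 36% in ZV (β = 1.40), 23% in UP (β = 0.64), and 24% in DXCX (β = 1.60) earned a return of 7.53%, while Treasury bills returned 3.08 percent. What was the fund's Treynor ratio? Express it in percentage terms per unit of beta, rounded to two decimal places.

β_P = 0.17×0.49 + 0.36×1.40 + 0.23×0.64 + 0.24×1.60 = 1.1185
Treynor = (R_P − R_f) / β_P = (7.53% − 3.08%) / 1.1185 = 4.45% / 1.1185 = 3.98%

3.98%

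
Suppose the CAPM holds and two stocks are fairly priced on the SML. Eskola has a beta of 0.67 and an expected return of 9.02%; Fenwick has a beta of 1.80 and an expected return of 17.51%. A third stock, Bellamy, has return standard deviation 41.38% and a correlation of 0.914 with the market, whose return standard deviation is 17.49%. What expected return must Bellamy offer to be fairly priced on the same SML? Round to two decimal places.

20.23%

MRP = (17.51% − 9.02%) / (1.80 − 0.67) = 7.5133%
R_f = 9.02% − 0.67 × 7.5133% = 3.9861%
β_Bellamy = ρ·σ_i/σ_m = 0.914 × 41.38 / 17.49 = 2.1625
E(R_Bellamy) = R_f + β × MRP = 3.9861% + 2.1625 × 7.5133% = 20.23%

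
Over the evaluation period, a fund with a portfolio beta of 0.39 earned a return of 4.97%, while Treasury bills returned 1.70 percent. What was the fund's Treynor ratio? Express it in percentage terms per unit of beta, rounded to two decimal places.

Treynor = (R_P − R_f) / β_P = (4.97% − 1.70%) / 0.3900 = 3.27% / 0.3900 = 8.38%

8.38%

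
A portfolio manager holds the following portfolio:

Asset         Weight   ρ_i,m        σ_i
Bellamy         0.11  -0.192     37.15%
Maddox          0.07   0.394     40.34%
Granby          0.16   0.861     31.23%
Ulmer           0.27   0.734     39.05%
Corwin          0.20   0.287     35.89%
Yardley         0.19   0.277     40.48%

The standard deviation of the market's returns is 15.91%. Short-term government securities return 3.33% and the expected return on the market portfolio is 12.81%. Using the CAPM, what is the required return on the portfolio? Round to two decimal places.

β_Bellamy = -0.192 × 37.15% / 15.91% = -0.4483
β_Maddox = 0.394 × 40.34% / 15.91% = 0.9990
β_Granby = 0.861 × 31.23% / 15.91% = 1.6901
β_Ulmer = 0.734 × 39.05% / 15.91% = 1.8016
β_Corwin = 0.287 × 35.89% / 15.91% = 0.6474
β_Yardley = 0.277 × 40.48% / 15.91% = 0.7048
β_P = Σ w_i β_i = 0.11×-0.4483 + 0.07×0.9990 + 0.16×1.6901 + 0.27×1.8016 + 0.20×0.6474 + 0.19×0.7048 = 1.0409
MRP = 12.81% − 3.33% = 9.48%
E(R_P) = R_f + β_P × MRP = 3.33% + 1.0409 × 9.48% = 13.20%

13.20%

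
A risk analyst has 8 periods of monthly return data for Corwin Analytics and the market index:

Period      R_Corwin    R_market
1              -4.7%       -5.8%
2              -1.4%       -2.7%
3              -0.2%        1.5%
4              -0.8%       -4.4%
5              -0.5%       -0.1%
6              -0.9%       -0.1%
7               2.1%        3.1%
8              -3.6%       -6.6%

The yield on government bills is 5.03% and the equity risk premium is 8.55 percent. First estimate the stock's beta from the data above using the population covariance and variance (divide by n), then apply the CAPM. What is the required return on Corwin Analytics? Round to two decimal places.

Mean R_i = (-4.7 − 1.4 − 0.2 − 0.8 − 0.5 − 0.9 + 2.1 − 3.6) / 8 = -1.2500%
Mean R_m = (-5.8 − 2.7 + 1.5 − 4.4 − 0.1 − 0.1 + 3.1 − 6.6) / 8 = -1.8875%
Σ(R_i − R̄_i)(R_m − R̄_m) = 45.7950  ⇒  Cov = 45.7950 / 8 = 5.7244
Σ(R_m − R̄_m)² = 87.2288  ⇒  Var(R_m) = 87.2288 / 8 = 10.9036
β = Cov / Var(R_m) = 5.7244 / 10.9036 = 0.5250
E(R) = R_f + β × MRP = 5.03% + 0.5250 × 8.55% = 9.52%

9.52%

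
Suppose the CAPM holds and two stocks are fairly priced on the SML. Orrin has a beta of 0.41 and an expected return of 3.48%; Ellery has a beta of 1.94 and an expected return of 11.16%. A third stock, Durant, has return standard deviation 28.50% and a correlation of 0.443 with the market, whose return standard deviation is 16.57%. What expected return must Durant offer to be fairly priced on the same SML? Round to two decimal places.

MRP = (11.16% − 3.48%) / (1.94 − 0.41) = 5.0196%
R_f = 3.48% − 0.41 × 5.0196% = 1.4220%
β_Durant = ρ·σ_i/σ_m = 0.443 × 28.50 / 16.57 = 0.7619
E(R_Durant) = R_f + β × MRP = 1.4220% + 0.7619 × 5.0196% = 5.25%

5.25%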